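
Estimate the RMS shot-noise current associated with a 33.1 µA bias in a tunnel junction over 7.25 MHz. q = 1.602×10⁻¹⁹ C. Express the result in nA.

I_n = √(2qI·B)
2qI·B = 2 × 1.602×10⁻¹⁹ × 3.31×10⁻⁵ × 7.25×10⁶ = 7.69×10⁻¹⁷ A²
I_n = √(7.69×10⁻¹⁷) = 8.77×10⁻⁹ A = 8.77 nA

8.77 nA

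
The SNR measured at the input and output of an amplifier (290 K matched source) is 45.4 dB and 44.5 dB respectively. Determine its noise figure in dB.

0.9 dB

NF (dB) = SNR_in(dB) − SNR_out(dB) when the source is at T₀
NF = 45.4 − 44.5 = 0.9 dB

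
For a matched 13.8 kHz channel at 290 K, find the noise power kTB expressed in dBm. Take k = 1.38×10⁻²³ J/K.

−132.6 dBm

P_n = kTB = 1.38×10⁻²³ × 290 × 1.38×10⁴ = 5.52×10⁻¹⁷ W
In dBm: 10 log₁₀(5.52×10⁻¹⁷ / 10⁻³) = −132.6 dBm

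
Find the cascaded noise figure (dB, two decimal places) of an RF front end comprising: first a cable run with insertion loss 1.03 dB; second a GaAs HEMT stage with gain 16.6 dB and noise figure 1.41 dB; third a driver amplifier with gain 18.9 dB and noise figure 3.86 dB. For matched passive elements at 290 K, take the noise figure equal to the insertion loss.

2.54 dB

Convert to linear (a loss of L dB is a gain of −L dB): F_i = 10^(NF_i/10), G_i = 10^(G_i,dB/10)
  Stage 1: F_1 = 10^(1.03/10) = 1.268, G_1 = 10^(−1.03/10) = 0.7889
  Stage 2: F_2 = 10^(1.41/10) = 1.384, G_2 = 10^(16.6/10) = 45.71
  Stage 3: F_3 = 10^(3.86/10) = 2.432, G_3 = 10^(18.9/10) = 77.62
Friis cascade:
  F = 1.268 + (1.384 − 1)/0.7889 + (2.432 − 1)/36.06 = 1.794
NF = 10 log₁₀(1.794) = 2.54 dB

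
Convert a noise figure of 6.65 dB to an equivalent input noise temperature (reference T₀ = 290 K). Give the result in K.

F = 10^(6.65/10) = 4.62381
T_e = (F − 1)·T₀ = (4.62381 − 1) × 290 = 1051 K

1051 K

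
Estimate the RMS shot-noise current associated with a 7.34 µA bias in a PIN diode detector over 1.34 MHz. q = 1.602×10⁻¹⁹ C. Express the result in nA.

I_n = √(2qI·B)
2qI·B = 2 × 1.602×10⁻¹⁹ × 7.34×10⁻⁶ × 1.34×10⁶ = 3.15×10⁻¹⁸ A²
I_n = √(3.15×10⁻¹⁸) = 1.78×10⁻⁹ A = 1.78 nA

1.78 nA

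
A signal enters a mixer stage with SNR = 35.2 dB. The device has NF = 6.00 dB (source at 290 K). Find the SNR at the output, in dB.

By definition F = SNR_in/SNR_out, so in dB: SNR_out = SNR_in − NF
SNR_out = 35.2 − 6.00 = 29.20 dB

29.20 dB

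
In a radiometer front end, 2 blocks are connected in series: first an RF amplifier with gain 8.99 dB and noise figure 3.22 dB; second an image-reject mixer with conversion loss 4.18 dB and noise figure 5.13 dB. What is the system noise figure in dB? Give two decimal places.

Convert to linear (a loss of L dB is a gain of −L dB): F_i = 10^(NF_i/10), G_i = 10^(G_i,dB/10)
  Stage 1: F_1 = 10^(3.22/10) = 2.099, G_1 = 10^(8.99/10) = 7.925
  Stage 2: F_2 = 10^(5.13/10) = 3.258, G_2 = 10^(−4.18/10) = 0.3819
Friis cascade:
  F = 2.099 + (3.258 − 1)/7.925 = 2.384
NF = 10 log₁₀(2.384) = 3.77 dB

3.77 dB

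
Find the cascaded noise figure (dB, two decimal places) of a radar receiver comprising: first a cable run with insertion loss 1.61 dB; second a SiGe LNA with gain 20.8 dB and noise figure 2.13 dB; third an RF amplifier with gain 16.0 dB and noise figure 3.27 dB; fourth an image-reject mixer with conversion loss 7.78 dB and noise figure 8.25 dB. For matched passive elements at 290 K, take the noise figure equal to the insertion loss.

3.77 dB

Convert to linear (a loss of L dB is a gain of −L dB): F_i = 10^(NF_i/10), G_i = 10^(G_i,dB/10)
  Stage 1: F_1 = 10^(1.61/10) = 1.449, G_1 = 10^(−1.61/10) = 0.6902
  Stage 2: F_2 = 10^(2.13/10) = 1.633, G_2 = 10^(20.8/10) = 120.2
  Stage 3: F_3 = 10^(3.27/10) = 2.123, G_3 = 10^(16.0/10) = 39.81
  Stage 4: F_4 = 10^(8.25/10) = 6.683, G_4 = 10^(−7.78/10) = 0.1667
Friis cascade:
  F = 1.449 + (1.633 − 1)/0.6902 + (2.123 − 1)/82.99 + (6.683 − 1)/3304 = 2.381
NF = 10 log₁₀(2.381) = 3.77 dB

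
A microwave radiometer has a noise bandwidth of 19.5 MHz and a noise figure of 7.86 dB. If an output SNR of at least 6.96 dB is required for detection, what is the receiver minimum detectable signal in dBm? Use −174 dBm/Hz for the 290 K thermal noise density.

−86.3 dBm

Sensitivity = −174 + 10 log₁₀(B) + NF + SNR_min
= −174 + 72.9 + 7.86 + 6.96
= −86.28 dBm → −86.3 dBm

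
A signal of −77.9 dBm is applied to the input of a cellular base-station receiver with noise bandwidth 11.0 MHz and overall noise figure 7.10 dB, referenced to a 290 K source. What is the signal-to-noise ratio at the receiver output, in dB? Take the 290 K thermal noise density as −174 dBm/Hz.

18.6 dB

Noise floor: N = −174 + 10 log₁₀(B) + NF
10 log₁₀(1.10×10⁷) = 70.41 dB
N = −174 + 70.41 + 7.10 = −96.49 dBm
SNR = P_sig − N = −77.9 − (−96.49) = 18.59 dB → 18.6 dB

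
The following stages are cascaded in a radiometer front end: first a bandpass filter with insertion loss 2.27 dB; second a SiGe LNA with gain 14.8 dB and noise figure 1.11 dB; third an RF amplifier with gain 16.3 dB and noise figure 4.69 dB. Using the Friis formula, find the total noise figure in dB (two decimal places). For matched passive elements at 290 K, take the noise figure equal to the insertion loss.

Convert to linear (a loss of L dB is a gain of −L dB): F_i = 10^(NF_i/10), G_i = 10^(G_i,dB/10)
  Stage 1: F_1 = 10^(2.27/10) = 1.687, G_1 = 10^(−2.27/10) = 0.5929
  Stage 2: F_2 = 10^(1.11/10) = 1.291, G_2 = 10^(14.8/10) = 30.20
  Stage 3: F_3 = 10^(4.69/10) = 2.944, G_3 = 10^(16.3/10) = 42.66
Friis cascade:
  F = 1.687 + (1.291 − 1)/0.5929 + (2.944 − 1)/17.91 = 2.286
NF = 10 log₁₀(2.286) = 3.59 dB

3.59 dB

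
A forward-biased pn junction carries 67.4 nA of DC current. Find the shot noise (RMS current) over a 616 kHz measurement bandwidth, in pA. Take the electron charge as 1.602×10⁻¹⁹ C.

115 pA

I_n = √(2qI·B)
2qI·B = 2 × 1.602×10⁻¹⁹ × 6.74×10⁻⁸ × 6.16×10⁵ = 1.33×10⁻²⁰ A²
I_n = √(1.33×10⁻²⁰) = 1.15×10⁻¹⁰ A = 115 pA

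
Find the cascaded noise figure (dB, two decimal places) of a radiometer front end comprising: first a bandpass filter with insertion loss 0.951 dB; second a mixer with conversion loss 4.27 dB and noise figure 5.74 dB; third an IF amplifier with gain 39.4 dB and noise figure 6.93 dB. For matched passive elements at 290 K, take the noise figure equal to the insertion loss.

12.49 dB

Convert to linear (a loss of L dB is a gain of −L dB): F_i = 10^(NF_i/10), G_i = 10^(G_i,dB/10)
  Stage 1: F_1 = 10^(0.951/10) = 1.245, G_1 = 10^(−0.951/10) = 0.8033
  Stage 2: F_2 = 10^(5.74/10) = 3.750, G_2 = 10^(−4.27/10) = 0.3741
  Stage 3: F_3 = 10^(6.93/10) = 4.932, G_3 = 10^(39.4/10) = 8710
Friis cascade:
  F = 1.245 + (3.750 − 1)/0.8033 + (4.932 − 1)/0.3005 = 17.75
NF = 10 log₁₀(17.75) = 12.49 dB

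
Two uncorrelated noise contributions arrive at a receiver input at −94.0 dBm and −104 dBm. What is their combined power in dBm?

−93.6 dBm

Convert to linear, add, convert back:
P₁ = 3.98×10⁻¹³ W, P₂ = 3.98×10⁻¹⁴ W
P_tot = 4.38×10⁻¹³ W → 10 log₁₀(P_tot / 10⁻³) = −93.6 dBm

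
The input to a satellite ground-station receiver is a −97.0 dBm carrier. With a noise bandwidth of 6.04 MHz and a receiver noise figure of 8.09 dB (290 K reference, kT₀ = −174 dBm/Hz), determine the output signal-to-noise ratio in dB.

1.1 dB

Noise floor: N = −174 + 10 log₁₀(B) + NF
10 log₁₀(6.04×10⁶) = 67.81 dB
N = −174 + 67.81 + 8.09 = −98.10 dBm
SNR = P_sig − N = −97.0 − (−98.10) = 1.10 dB → 1.1 dB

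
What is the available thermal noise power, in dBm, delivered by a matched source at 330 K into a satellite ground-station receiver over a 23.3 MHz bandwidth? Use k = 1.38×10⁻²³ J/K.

−99.7 dBm

P_n = kTB = 1.38×10⁻²³ × 330 × 2.33×10⁷ = 1.06×10⁻¹³ W
In dBm: 10 log₁₀(1.06×10⁻¹³ / 10⁻³) = −99.7 dBm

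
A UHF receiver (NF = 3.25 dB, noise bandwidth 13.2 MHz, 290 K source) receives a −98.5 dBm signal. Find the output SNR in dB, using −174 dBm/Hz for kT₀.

1.0 dB

Noise floor: N = −174 + 10 log₁₀(B) + NF
10 log₁₀(1.32×10⁷) = 71.21 dB
N = −174 + 71.21 + 3.25 = −99.54 dBm
SNR = P_sig − N = −98.5 − (−99.54) = 1.04 dB → 1.0 dB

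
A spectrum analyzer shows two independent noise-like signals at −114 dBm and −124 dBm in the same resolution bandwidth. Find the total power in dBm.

Convert to linear, add, convert back:
P₁ = 3.98×10⁻¹⁵ W, P₂ = 3.98×10⁻¹⁶ W
P_tot = 4.38×10⁻¹⁵ W → 10 log₁₀(P_tot / 10⁻³) = −113.6 dBm

−113.6 dBm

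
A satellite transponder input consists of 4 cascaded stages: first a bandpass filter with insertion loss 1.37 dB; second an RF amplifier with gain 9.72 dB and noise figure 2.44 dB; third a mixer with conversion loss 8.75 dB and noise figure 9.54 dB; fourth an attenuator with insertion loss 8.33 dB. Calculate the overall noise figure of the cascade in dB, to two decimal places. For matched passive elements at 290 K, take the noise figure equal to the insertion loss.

Convert to linear (a loss of L dB is a gain of −L dB): F_i = 10^(NF_i/10), G_i = 10^(G_i,dB/10)
  Stage 1: F_1 = 10^(1.37/10) = 1.371, G_1 = 10^(−1.37/10) = 0.7295
  Stage 2: F_2 = 10^(2.44/10) = 1.754, G_2 = 10^(9.72/10) = 9.376
  Stage 3: F_3 = 10^(9.54/10) = 8.995, G_3 = 10^(−8.75/10) = 0.1334
  Stage 4: F_4 = 10^(8.33/10) = 6.808, G_4 = 10^(−8.33/10) = 0.1469
Friis cascade:
  F = 1.371 + (1.754 − 1)/0.7295 + (8.995 − 1)/6.839 + (6.808 − 1)/0.9120 = 9.941
NF = 10 log₁₀(9.941) = 9.97 dB

9.97 dB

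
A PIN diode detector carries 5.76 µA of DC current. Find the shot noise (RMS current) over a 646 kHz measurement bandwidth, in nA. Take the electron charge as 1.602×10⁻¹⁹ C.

1.09 nA

I_n = √(2qI·B)
2qI·B = 2 × 1.602×10⁻¹⁹ × 5.76×10⁻⁶ × 6.46×10⁵ = 1.19×10⁻¹⁸ A²
I_n = √(1.19×10⁻¹⁸) = 1.09×10⁻⁹ A = 1.09 nA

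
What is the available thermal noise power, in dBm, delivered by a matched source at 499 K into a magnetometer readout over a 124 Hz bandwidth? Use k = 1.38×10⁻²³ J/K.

P_n = kTB = 1.38×10⁻²³ × 499 × 1.24×10² = 8.54×10⁻¹⁹ W
In dBm: 10 log₁₀(8.54×10⁻¹⁹ / 10⁻³) = −150.7 dBm

−150.7 dBm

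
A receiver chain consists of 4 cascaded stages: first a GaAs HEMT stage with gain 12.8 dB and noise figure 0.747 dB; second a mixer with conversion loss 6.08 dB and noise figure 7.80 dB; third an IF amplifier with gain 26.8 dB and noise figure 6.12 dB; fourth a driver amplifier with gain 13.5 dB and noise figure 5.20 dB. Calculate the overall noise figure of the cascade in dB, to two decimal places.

Convert to linear (a loss of L dB is a gain of −L dB): F_i = 10^(NF_i/10), G_i = 10^(G_i,dB/10)
  Stage 1: F_1 = 10^(0.747/10) = 1.188, G_1 = 10^(12.8/10) = 19.05
  Stage 2: F_2 = 10^(7.80/10) = 6.026, G_2 = 10^(−6.08/10) = 0.2466
  Stage 3: F_3 = 10^(6.12/10) = 4.093, G_3 = 10^(26.8/10) = 478.6
  Stage 4: F_4 = 10^(5.20/10) = 3.311, G_4 = 10^(13.5/10) = 22.39
Friis cascade:
  F = 1.188 + (6.026 − 1)/19.05 + (4.093 − 1)/4.699 + (3.311 − 1)/2249 = 2.111
NF = 10 log₁₀(2.111) = 3.24 dB

3.24 dB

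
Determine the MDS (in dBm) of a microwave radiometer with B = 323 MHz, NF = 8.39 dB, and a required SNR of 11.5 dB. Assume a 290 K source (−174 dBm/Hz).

−69.0 dBm

Sensitivity = −174 + 10 log₁₀(B) + NF + SNR_min
= −174 + 85.09 + 8.39 + 11.5
= −69.02 dBm → −69.0 dBm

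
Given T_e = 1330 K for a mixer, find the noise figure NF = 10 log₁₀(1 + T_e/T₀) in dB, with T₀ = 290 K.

F = 1 + T_e/T₀ = 1 + 1330/290 = 5.58621
NF = 10 log₁₀(5.58621) = 7.47 dB

7.47 dB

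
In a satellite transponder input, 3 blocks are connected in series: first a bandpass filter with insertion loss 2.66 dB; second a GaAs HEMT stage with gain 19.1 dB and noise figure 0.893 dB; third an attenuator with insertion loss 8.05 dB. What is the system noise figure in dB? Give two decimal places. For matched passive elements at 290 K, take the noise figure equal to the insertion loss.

3.78 dB

Convert to linear (a loss of L dB is a gain of −L dB): F_i = 10^(NF_i/10), G_i = 10^(G_i,dB/10)
  Stage 1: F_1 = 10^(2.66/10) = 1.845, G_1 = 10^(−2.66/10) = 0.5420
  Stage 2: F_2 = 10^(0.893/10) = 1.228, G_2 = 10^(19.1/10) = 81.28
  Stage 3: F_3 = 10^(8.05/10) = 6.383, G_3 = 10^(−8.05/10) = 0.1567
Friis cascade:
  F = 1.845 + (1.228 − 1)/0.5420 + (6.383 − 1)/44.06 = 2.388
NF = 10 log₁₀(2.388) = 3.78 dB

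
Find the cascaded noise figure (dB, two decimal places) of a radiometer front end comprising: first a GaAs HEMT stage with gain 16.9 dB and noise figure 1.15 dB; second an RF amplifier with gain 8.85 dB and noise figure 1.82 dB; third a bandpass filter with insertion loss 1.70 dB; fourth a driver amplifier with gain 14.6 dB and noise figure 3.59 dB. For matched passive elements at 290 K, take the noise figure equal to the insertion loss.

1.21 dB

Convert to linear (a loss of L dB is a gain of −L dB): F_i = 10^(NF_i/10), G_i = 10^(G_i,dB/10)
  Stage 1: F_1 = 10^(1.15/10) = 1.303, G_1 = 10^(16.9/10) = 48.98
  Stage 2: F_2 = 10^(1.82/10) = 1.521, G_2 = 10^(8.85/10) = 7.674
  Stage 3: F_3 = 10^(1.70/10) = 1.479, G_3 = 10^(−1.70/10) = 0.6761
  Stage 4: F_4 = 10^(3.59/10) = 2.286, G_4 = 10^(14.6/10) = 28.84
Friis cascade:
  F = 1.303 + (1.521 − 1)/48.98 + (1.479 − 1)/375.8 + (2.286 − 1)/254.1 = 1.320
NF = 10 log₁₀(1.320) = 1.21 dB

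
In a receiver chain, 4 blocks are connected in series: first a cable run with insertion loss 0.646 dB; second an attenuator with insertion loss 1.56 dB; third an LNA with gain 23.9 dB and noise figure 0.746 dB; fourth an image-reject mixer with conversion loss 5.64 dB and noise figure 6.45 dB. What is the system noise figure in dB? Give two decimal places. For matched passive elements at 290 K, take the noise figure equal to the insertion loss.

Convert to linear (a loss of L dB is a gain of −L dB): F_i = 10^(NF_i/10), G_i = 10^(G_i,dB/10)
  Stage 1: F_1 = 10^(0.646/10) = 1.160, G_1 = 10^(−0.646/10) = 0.8618
  Stage 2: F_2 = 10^(1.56/10) = 1.432, G_2 = 10^(−1.56/10) = 0.6982
  Stage 3: F_3 = 10^(0.746/10) = 1.187, G_3 = 10^(23.9/10) = 245.5
  Stage 4: F_4 = 10^(6.45/10) = 4.416, G_4 = 10^(−5.64/10) = 0.2729
Friis cascade:
  F = 1.160 + (1.432 − 1)/0.8618 + (1.187 − 1)/0.6017 + (4.416 − 1)/147.7 = 1.996
NF = 10 log₁₀(1.996) = 3.00 dB

3.00 dB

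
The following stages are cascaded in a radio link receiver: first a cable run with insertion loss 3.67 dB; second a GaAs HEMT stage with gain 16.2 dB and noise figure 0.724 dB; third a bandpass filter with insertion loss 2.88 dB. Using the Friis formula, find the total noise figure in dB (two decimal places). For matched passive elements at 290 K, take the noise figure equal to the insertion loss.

4.48 dB

Convert to linear (a loss of L dB is a gain of −L dB): F_i = 10^(NF_i/10), G_i = 10^(G_i,dB/10)
  Stage 1: F_1 = 10^(3.67/10) = 2.328, G_1 = 10^(−3.67/10) = 0.4295
  Stage 2: F_2 = 10^(0.724/10) = 1.181, G_2 = 10^(16.2/10) = 41.69
  Stage 3: F_3 = 10^(2.88/10) = 1.941, G_3 = 10^(−2.88/10) = 0.5152
Friis cascade:
  F = 2.328 + (1.181 − 1)/0.4295 + (1.941 − 1)/17.91 = 2.803
NF = 10 log₁₀(2.803) = 4.48 dB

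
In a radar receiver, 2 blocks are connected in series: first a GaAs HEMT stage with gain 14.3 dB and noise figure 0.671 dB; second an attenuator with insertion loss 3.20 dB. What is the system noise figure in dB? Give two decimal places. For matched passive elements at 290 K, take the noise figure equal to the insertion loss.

0.82 dB

Convert to linear (a loss of L dB is a gain of −L dB): F_i = 10^(NF_i/10), G_i = 10^(G_i,dB/10)
  Stage 1: F_1 = 10^(0.671/10) = 1.167, G_1 = 10^(14.3/10) = 26.92
  Stage 2: F_2 = 10^(3.20/10) = 2.089, G_2 = 10^(−3.20/10) = 0.4786
Friis cascade:
  F = 1.167 + (2.089 − 1)/26.92 = 1.208
NF = 10 log₁₀(1.208) = 0.82 dB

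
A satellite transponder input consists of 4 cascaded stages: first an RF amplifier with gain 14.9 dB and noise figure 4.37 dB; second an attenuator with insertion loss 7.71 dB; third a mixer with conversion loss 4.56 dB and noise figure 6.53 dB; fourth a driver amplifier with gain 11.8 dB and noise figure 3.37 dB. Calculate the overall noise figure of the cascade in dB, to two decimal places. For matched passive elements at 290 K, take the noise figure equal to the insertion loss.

6.23 dB

Convert to linear (a loss of L dB is a gain of −L dB): F_i = 10^(NF_i/10), G_i = 10^(G_i,dB/10)
  Stage 1: F_1 = 10^(4.37/10) = 2.735, G_1 = 10^(14.9/10) = 30.90
  Stage 2: F_2 = 10^(7.71/10) = 5.902, G_2 = 10^(−7.71/10) = 0.1694
  Stage 3: F_3 = 10^(6.53/10) = 4.498, G_3 = 10^(−4.56/10) = 0.3499
  Stage 4: F_4 = 10^(3.37/10) = 2.173, G_4 = 10^(11.8/10) = 15.14
Friis cascade:
  F = 2.735 + (5.902 − 1)/30.90 + (4.498 − 1)/5.236 + (2.173 − 1)/1.832 = 4.202
NF = 10 log₁₀(4.202) = 6.23 dB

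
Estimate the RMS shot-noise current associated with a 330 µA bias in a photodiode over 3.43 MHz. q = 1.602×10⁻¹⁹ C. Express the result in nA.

I_n = √(2qI·B)
2qI·B = 2 × 1.602×10⁻¹⁹ × 3.30×10⁻⁴ × 3.43×10⁶ = 3.63×10⁻¹⁶ A²
I_n = √(3.63×10⁻¹⁶) = 1.90×10⁻⁸ A = 19.0 nA

19.0 nA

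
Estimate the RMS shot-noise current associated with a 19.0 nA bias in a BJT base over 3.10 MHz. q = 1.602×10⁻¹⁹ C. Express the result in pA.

137 pA

I_n = √(2qI·B)
2qI·B = 2 × 1.602×10⁻¹⁹ × 1.90×10⁻⁸ × 3.10×10⁶ = 1.89×10⁻²⁰ A²
I_n = √(1.89×10⁻²⁰) = 1.37×10⁻¹⁰ A = 137 pA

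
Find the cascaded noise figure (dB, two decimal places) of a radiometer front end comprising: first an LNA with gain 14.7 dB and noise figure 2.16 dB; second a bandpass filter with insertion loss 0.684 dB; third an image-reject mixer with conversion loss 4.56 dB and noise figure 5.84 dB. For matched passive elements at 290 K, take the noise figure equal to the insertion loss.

Convert to linear (a loss of L dB is a gain of −L dB): F_i = 10^(NF_i/10), G_i = 10^(G_i,dB/10)
  Stage 1: F_1 = 10^(2.16/10) = 1.644, G_1 = 10^(14.7/10) = 29.51
  Stage 2: F_2 = 10^(0.684/10) = 1.171, G_2 = 10^(−0.684/10) = 0.8543
  Stage 3: F_3 = 10^(5.84/10) = 3.837, G_3 = 10^(−4.56/10) = 0.3499
Friis cascade:
  F = 1.644 + (1.171 − 1)/29.51 + (3.837 − 1)/25.21 = 1.763
NF = 10 log₁₀(1.763) = 2.46 dB

2.46 dB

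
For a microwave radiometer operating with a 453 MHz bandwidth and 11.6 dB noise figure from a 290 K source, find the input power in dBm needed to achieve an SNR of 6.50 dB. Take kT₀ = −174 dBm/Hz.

−69.3 dBm

Sensitivity = −174 + 10 log₁₀(B) + NF + SNR_min
= −174 + 86.56 + 11.6 + 6.50
= −69.34 dBm → −69.3 dBm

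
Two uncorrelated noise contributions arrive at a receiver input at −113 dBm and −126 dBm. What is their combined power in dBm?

−112.8 dBm

Convert to linear, add, convert back:
P₁ = 5.01×10⁻¹⁵ W, P₂ = 2.51×10⁻¹⁶ W
P_tot = 5.26×10⁻¹⁵ W → 10 log₁₀(P_tot / 10⁻³) = −112.8 dBm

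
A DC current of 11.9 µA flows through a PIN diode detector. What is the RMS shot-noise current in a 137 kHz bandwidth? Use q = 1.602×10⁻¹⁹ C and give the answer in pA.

723 pA

I_n = √(2qI·B)
2qI·B = 2 × 1.602×10⁻¹⁹ × 1.19×10⁻⁵ × 1.37×10⁵ = 5.22×10⁻¹⁹ A²
I_n = √(5.22×10⁻¹⁹) = 7.23×10⁻¹⁰ A = 723 pA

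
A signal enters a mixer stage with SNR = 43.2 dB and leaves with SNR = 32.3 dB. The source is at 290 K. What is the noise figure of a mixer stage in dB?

NF (dB) = SNR_in(dB) − SNR_out(dB) when the source is at T₀
NF = 43.2 − 32.3 = 10.9 dB

10.9 dB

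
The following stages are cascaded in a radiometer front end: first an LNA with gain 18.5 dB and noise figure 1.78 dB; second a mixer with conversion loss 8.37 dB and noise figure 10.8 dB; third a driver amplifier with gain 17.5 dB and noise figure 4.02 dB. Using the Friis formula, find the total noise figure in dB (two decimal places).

Convert to linear (a loss of L dB is a gain of −L dB): F_i = 10^(NF_i/10), G_i = 10^(G_i,dB/10)
  Stage 1: F_1 = 10^(1.78/10) = 1.507, G_1 = 10^(18.5/10) = 70.79
  Stage 2: F_2 = 10^(10.8/10) = 12.02, G_2 = 10^(−8.37/10) = 0.1455
  Stage 3: F_3 = 10^(4.02/10) = 2.523, G_3 = 10^(17.5/10) = 56.23
Friis cascade:
  F = 1.507 + (12.02 − 1)/70.79 + (2.523 − 1)/10.30 = 1.810
NF = 10 log₁₀(1.810) = 2.58 dB

2.58 dB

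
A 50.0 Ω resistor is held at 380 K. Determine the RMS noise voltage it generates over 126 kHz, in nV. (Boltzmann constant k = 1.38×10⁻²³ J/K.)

V_n = √(4kTRB)
4kTRB = 4 × 1.38×10⁻²³ × 380 × 5.00×10¹ × 1.26×10⁵ = 1.32×10⁻¹³ V²
V_n = √(1.32×10⁻¹³) = 3.64×10⁻⁷ V = 364 nV

364 nV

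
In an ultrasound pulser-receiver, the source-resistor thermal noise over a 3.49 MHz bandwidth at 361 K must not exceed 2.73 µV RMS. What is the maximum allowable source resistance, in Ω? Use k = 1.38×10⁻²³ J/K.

107 Ω

Johnson–Nyquist: V_n = √(4kTRB) ⇒ R = V_n² / (4kTB)
4kTB = 4 × 1.38×10⁻²³ × 361 × 3.49×10⁶ = 6.95×10⁻¹⁴
R = (2.73×10⁻⁶)² / 6.95×10⁻¹⁴ = 1.07×10² Ω = 107 Ω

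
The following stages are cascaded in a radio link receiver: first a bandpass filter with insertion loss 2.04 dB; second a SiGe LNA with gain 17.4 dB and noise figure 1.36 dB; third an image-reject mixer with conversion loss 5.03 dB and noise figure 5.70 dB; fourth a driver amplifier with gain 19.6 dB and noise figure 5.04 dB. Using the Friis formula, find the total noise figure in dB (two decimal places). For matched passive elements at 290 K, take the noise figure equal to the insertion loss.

3.93 dB

Convert to linear (a loss of L dB is a gain of −L dB): F_i = 10^(NF_i/10), G_i = 10^(G_i,dB/10)
  Stage 1: F_1 = 10^(2.04/10) = 1.600, G_1 = 10^(−2.04/10) = 0.6252
  Stage 2: F_2 = 10^(1.36/10) = 1.368, G_2 = 10^(17.4/10) = 54.95
  Stage 3: F_3 = 10^(5.70/10) = 3.715, G_3 = 10^(−5.03/10) = 0.3141
  Stage 4: F_4 = 10^(5.04/10) = 3.192, G_4 = 10^(19.6/10) = 91.20
Friis cascade:
  F = 1.600 + (1.368 − 1)/0.6252 + (3.715 − 1)/34.36 + (3.192 − 1)/10.79 = 2.470
NF = 10 log₁₀(2.470) = 3.93 dB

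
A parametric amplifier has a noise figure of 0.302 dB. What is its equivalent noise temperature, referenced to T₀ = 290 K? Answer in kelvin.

F = 10^(0.302/10) = 1.07201
T_e = (F − 1)·T₀ = (1.07201 − 1) × 290 = 20.9 K

20.9 K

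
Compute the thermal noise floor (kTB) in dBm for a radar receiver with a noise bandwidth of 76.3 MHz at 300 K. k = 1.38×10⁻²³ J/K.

−95.0 dBm

P_n = kTB = 1.38×10⁻²³ × 300 × 7.63×10⁷ = 3.16×10⁻¹³ W
In dBm: 10 log₁₀(3.16×10⁻¹³ / 10⁻³) = −95.0 dBm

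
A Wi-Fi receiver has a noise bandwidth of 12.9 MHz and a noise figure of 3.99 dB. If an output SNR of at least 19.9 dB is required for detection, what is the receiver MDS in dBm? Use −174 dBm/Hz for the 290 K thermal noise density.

Sensitivity = −174 + 10 log₁₀(B) + NF + SNR_min
= −174 + 71.11 + 3.99 + 19.9
= −79.00 dBm → −79.0 dBm

−79.0 dBm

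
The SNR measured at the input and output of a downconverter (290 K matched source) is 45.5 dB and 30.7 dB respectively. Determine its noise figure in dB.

NF (dB) = SNR_in(dB) − SNR_out(dB) when the source is at T₀
NF = 45.5 − 30.7 = 14.8 dB

14.8 dB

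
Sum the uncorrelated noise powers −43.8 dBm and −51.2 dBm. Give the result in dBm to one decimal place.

−43.1 dBm

Convert to linear, add, convert back:
P₁ = 4.17×10⁻⁸ W, P₂ = 7.59×10⁻⁹ W
P_tot = 4.93×10⁻⁸ W → 10 log₁₀(P_tot / 10⁻³) = −43.1 dBm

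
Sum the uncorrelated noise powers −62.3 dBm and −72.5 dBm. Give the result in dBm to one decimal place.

Convert to linear, add, convert back:
P₁ = 5.89×10⁻¹⁰ W, P₂ = 5.62×10⁻¹¹ W
P_tot = 6.45×10⁻¹⁰ W → 10 log₁₀(P_tot / 10⁻³) = −61.9 dBm

−61.9 dBm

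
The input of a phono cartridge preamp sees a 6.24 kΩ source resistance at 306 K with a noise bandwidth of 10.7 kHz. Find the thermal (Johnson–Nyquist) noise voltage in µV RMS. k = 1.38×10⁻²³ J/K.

V_n = √(4kTRB)
4kTRB = 4 × 1.38×10⁻²³ × 306 × 6.24×10³ × 1.07×10⁴ = 1.13×10⁻¹² V²
V_n = √(1.13×10⁻¹²) = 1.06×10⁻⁶ V = 1.06 µV

1.06 µV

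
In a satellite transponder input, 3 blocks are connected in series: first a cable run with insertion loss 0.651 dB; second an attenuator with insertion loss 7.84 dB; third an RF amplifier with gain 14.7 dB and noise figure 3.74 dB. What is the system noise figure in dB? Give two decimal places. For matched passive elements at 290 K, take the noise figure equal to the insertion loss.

12.23 dB

Convert to linear (a loss of L dB is a gain of −L dB): F_i = 10^(NF_i/10), G_i = 10^(G_i,dB/10)
  Stage 1: F_1 = 10^(0.651/10) = 1.162, G_1 = 10^(−0.651/10) = 0.8608
  Stage 2: F_2 = 10^(7.84/10) = 6.081, G_2 = 10^(−7.84/10) = 0.1644
  Stage 3: F_3 = 10^(3.74/10) = 2.366, G_3 = 10^(14.7/10) = 29.51
Friis cascade:
  F = 1.162 + (6.081 − 1)/0.8608 + (2.366 − 1)/0.1415 = 16.71
NF = 10 log₁₀(16.71) = 12.23 dB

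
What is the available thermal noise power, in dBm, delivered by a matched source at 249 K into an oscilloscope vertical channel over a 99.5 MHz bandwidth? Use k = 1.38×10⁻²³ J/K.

−94.7 dBm

P_n = kTB = 1.38×10⁻²³ × 249 × 9.95×10⁷ = 3.42×10⁻¹³ W
In dBm: 10 log₁₀(3.42×10⁻¹³ / 10⁻³) = −94.7 dBm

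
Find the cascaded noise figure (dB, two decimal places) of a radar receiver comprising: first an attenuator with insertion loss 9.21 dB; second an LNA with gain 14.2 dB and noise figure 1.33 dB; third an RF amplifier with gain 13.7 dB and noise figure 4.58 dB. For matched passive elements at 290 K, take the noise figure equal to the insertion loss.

10.76 dB

Convert to linear (a loss of L dB is a gain of −L dB): F_i = 10^(NF_i/10), G_i = 10^(G_i,dB/10)
  Stage 1: F_1 = 10^(9.21/10) = 8.337, G_1 = 10^(−9.21/10) = 0.1199
  Stage 2: F_2 = 10^(1.33/10) = 1.358, G_2 = 10^(14.2/10) = 26.30
  Stage 3: F_3 = 10^(4.58/10) = 2.871, G_3 = 10^(13.7/10) = 23.44
Friis cascade:
  F = 8.337 + (1.358 − 1)/0.1199 + (2.871 − 1)/3.155 = 11.92
NF = 10 log₁₀(11.92) = 10.76 dB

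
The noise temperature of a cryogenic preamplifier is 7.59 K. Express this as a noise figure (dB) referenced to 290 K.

F = 1 + T_e/T₀ = 1 + 7.59/290 = 1.02617
NF = 10 log₁₀(1.02617) = 0.112 dB

0.112 dB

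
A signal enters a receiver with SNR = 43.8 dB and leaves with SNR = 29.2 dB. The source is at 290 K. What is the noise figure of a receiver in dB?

NF (dB) = SNR_in(dB) − SNR_out(dB) when the source is at T₀
NF = 43.8 − 29.2 = 14.6 dB

14.6 dB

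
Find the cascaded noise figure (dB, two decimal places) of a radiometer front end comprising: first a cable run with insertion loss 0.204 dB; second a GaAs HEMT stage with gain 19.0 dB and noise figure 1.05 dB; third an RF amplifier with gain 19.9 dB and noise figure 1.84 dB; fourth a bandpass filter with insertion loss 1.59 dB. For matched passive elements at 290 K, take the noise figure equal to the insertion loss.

1.28 dB

Convert to linear (a loss of L dB is a gain of −L dB): F_i = 10^(NF_i/10), G_i = 10^(G_i,dB/10)
  Stage 1: F_1 = 10^(0.204/10) = 1.048, G_1 = 10^(−0.204/10) = 0.9541
  Stage 2: F_2 = 10^(1.05/10) = 1.274, G_2 = 10^(19.0/10) = 79.43
  Stage 3: F_3 = 10^(1.84/10) = 1.528, G_3 = 10^(19.9/10) = 97.72
  Stage 4: F_4 = 10^(1.59/10) = 1.442, G_4 = 10^(−1.59/10) = 0.6934
Friis cascade:
  F = 1.048 + (1.274 − 1)/0.9541 + (1.528 − 1)/75.79 + (1.442 − 1)/7406 = 1.342
NF = 10 log₁₀(1.342) = 1.28 dB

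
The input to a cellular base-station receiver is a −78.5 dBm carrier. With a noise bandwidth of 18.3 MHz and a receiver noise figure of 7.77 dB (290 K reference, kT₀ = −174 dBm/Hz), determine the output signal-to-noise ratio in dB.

15.1 dB

Noise floor: N = −174 + 10 log₁₀(B) + NF
10 log₁₀(1.83×10⁷) = 72.62 dB
N = −174 + 72.62 + 7.77 = −93.61 dBm
SNR = P_sig − N = −78.5 − (−93.61) = 15.11 dB → 15.1 dB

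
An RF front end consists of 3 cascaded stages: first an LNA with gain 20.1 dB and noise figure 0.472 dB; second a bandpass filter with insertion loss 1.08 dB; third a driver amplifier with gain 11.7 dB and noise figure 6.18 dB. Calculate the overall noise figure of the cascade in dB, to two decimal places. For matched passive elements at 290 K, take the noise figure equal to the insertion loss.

0.63 dB

Convert to linear (a loss of L dB is a gain of −L dB): F_i = 10^(NF_i/10), G_i = 10^(G_i,dB/10)
  Stage 1: F_1 = 10^(0.472/10) = 1.115, G_1 = 10^(20.1/10) = 102.3
  Stage 2: F_2 = 10^(1.08/10) = 1.282, G_2 = 10^(−1.08/10) = 0.7798
  Stage 3: F_3 = 10^(6.18/10) = 4.150, G_3 = 10^(11.7/10) = 14.79
Friis cascade:
  F = 1.115 + (1.282 − 1)/102.3 + (4.150 − 1)/79.80 = 1.157
NF = 10 log₁₀(1.157) = 0.63 dB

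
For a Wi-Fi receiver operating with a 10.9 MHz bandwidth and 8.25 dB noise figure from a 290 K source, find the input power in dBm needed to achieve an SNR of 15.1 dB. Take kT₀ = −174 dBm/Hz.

−80.3 dBm

Sensitivity = −174 + 10 log₁₀(B) + NF + SNR_min
= −174 + 70.37 + 8.25 + 15.1
= −80.28 dBm → −80.3 dBm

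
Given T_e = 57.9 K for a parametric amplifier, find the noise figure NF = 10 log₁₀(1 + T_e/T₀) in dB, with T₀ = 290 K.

F = 1 + T_e/T₀ = 1 + 57.9/290 = 1.19966
NF = 10 log₁₀(1.19966) = 0.791 dB

0.791 dB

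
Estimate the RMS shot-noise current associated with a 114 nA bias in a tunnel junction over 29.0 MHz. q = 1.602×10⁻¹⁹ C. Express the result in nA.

1.03 nA

I_n = √(2qI·B)
2qI·B = 2 × 1.602×10⁻¹⁹ × 1.14×10⁻⁷ × 2.90×10⁷ = 1.06×10⁻¹⁸ A²
I_n = √(1.06×10⁻¹⁸) = 1.03×10⁻⁹ A = 1.03 nA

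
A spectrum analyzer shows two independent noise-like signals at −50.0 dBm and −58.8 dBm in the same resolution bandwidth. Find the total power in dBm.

Convert to linear, add, convert back:
P₁ = 1.00×10⁻⁸ W, P₂ = 1.32×10⁻⁹ W
P_tot = 1.13×10⁻⁸ W → 10 log₁₀(P_tot / 10⁻³) = −49.5 dBm

−49.5 dBm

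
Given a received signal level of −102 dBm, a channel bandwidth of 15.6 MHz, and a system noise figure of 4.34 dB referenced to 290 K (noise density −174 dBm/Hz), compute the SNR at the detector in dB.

−4.3 dB

Noise floor: N = −174 + 10 log₁₀(B) + NF
10 log₁₀(1.56×10⁷) = 71.93 dB
N = −174 + 71.93 + 4.34 = −97.73 dBm
SNR = P_sig − N = −102 − (−97.73) = −4.27 dB → −4.3 dB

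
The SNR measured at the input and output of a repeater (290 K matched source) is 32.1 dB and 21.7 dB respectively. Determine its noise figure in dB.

10.4 dB

NF (dB) = SNR_in(dB) − SNR_out(dB) when the source is at T₀
NF = 32.1 − 21.7 = 10.4 dB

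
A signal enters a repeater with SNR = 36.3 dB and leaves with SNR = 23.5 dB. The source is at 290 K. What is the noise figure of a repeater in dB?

NF (dB) = SNR_in(dB) − SNR_out(dB) when the source is at T₀
NF = 36.3 − 23.5 = 12.8 dB

12.8 dB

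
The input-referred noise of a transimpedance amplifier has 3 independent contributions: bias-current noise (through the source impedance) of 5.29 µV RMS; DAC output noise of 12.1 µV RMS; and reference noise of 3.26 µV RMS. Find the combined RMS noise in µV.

Uncorrelated sources add in power (mean-square): V_tot = √(ΣV_i²)
V_tot = √[(5.29×10⁻⁶)² + (1.21×10⁻⁵)² + (3.26×10⁻⁶)²] = 1.36×10⁻⁵ V = 13.6 µV

13.6 µV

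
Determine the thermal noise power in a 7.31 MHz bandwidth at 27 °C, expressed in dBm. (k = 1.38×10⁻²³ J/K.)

−105.2 dBm

T = 27 °C + 273.15 = 300.15 K
P_n = kTB = 1.38×10⁻²³ × 300.15 × 7.31×10⁶ = 3.03×10⁻¹⁴ W
In dBm: 10 log₁₀(3.03×10⁻¹⁴ / 10⁻³) = −105.2 dBm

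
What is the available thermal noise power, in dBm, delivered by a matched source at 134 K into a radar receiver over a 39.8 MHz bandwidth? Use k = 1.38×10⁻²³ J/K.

−101.3 dBm

P_n = kTB = 1.38×10⁻²³ × 134 × 3.98×10⁷ = 7.36×10⁻¹⁴ W
In dBm: 10 log₁₀(7.36×10⁻¹⁴ / 10⁻³) = −101.3 dBm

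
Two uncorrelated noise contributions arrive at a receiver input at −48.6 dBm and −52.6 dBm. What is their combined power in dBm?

−47.1 dBm

Convert to linear, add, convert back:
P₁ = 1.38×10⁻⁸ W, P₂ = 5.50×10⁻⁹ W
P_tot = 1.93×10⁻⁸ W → 10 log₁₀(P_tot / 10⁻³) = −47.1 dBm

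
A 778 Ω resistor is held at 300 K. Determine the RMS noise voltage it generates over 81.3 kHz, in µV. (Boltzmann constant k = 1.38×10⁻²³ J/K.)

1.02 µV

V_n = √(4kTRB)
4kTRB = 4 × 1.38×10⁻²³ × 300 × 7.78×10² × 8.13×10⁴ = 1.05×10⁻¹² V²
V_n = √(1.05×10⁻¹²) = 1.02×10⁻⁶ V = 1.02 µV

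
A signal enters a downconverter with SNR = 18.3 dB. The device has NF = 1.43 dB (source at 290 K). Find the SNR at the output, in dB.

16.87 dB

By definition F = SNR_in/SNR_out, so in dB: SNR_out = SNR_in − NF
SNR_out = 18.3 − 1.43 = 16.87 dB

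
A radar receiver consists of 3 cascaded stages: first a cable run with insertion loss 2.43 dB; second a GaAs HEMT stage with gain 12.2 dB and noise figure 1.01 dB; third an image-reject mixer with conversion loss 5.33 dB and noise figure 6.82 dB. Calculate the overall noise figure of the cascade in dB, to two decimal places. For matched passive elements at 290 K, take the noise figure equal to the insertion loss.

4.17 dB

Convert to linear (a loss of L dB is a gain of −L dB): F_i = 10^(NF_i/10), G_i = 10^(G_i,dB/10)
  Stage 1: F_1 = 10^(2.43/10) = 1.750, G_1 = 10^(−2.43/10) = 0.5715
  Stage 2: F_2 = 10^(1.01/10) = 1.262, G_2 = 10^(12.2/10) = 16.60
  Stage 3: F_3 = 10^(6.82/10) = 4.808, G_3 = 10^(−5.33/10) = 0.2931
Friis cascade:
  F = 1.750 + (1.262 − 1)/0.5715 + (4.808 − 1)/9.484 = 2.610
NF = 10 log₁₀(2.610) = 4.17 dB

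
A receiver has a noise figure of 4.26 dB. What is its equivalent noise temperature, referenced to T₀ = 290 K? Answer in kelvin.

F = 10^(4.26/10) = 2.66686
T_e = (F − 1)·T₀ = (2.66686 − 1) × 290 = 483 K

483 K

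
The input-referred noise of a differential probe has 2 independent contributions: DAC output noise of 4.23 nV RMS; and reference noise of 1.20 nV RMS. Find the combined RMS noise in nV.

4.40 nV

Uncorrelated sources add in power (mean-square): V_tot = √(ΣV_i²)
V_tot = √[(4.23×10⁻⁹)² + (1.20×10⁻⁹)²] = 4.40×10⁻⁹ V = 4.40 nV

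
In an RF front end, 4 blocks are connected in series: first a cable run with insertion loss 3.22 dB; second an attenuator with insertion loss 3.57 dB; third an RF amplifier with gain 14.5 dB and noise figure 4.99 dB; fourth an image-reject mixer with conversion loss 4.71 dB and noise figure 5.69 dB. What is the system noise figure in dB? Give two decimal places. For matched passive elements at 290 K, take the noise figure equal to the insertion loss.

11.91 dB

Convert to linear (a loss of L dB is a gain of −L dB): F_i = 10^(NF_i/10), G_i = 10^(G_i,dB/10)
  Stage 1: F_1 = 10^(3.22/10) = 2.099, G_1 = 10^(−3.22/10) = 0.4764
  Stage 2: F_2 = 10^(3.57/10) = 2.275, G_2 = 10^(−3.57/10) = 0.4395
  Stage 3: F_3 = 10^(4.99/10) = 3.155, G_3 = 10^(14.5/10) = 28.18
  Stage 4: F_4 = 10^(5.69/10) = 3.707, G_4 = 10^(−4.71/10) = 0.3381
Friis cascade:
  F = 2.099 + (2.275 − 1)/0.4764 + (3.155 − 1)/0.2094 + (3.707 − 1)/5.902 = 15.52
NF = 10 log₁₀(15.52) = 11.91 dB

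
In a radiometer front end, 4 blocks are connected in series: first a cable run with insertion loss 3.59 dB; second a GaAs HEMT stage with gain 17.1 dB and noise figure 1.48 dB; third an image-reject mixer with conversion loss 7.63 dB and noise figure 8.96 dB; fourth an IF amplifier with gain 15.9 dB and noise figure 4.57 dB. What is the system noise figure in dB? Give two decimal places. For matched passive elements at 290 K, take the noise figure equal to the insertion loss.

6.02 dB

Convert to linear (a loss of L dB is a gain of −L dB): F_i = 10^(NF_i/10), G_i = 10^(G_i,dB/10)
  Stage 1: F_1 = 10^(3.59/10) = 2.286, G_1 = 10^(−3.59/10) = 0.4375
  Stage 2: F_2 = 10^(1.48/10) = 1.406, G_2 = 10^(17.1/10) = 51.29
  Stage 3: F_3 = 10^(8.96/10) = 7.870, G_3 = 10^(−7.63/10) = 0.1726
  Stage 4: F_4 = 10^(4.57/10) = 2.864, G_4 = 10^(15.9/10) = 38.90
Friis cascade:
  F = 2.286 + (1.406 − 1)/0.4375 + (7.870 − 1)/22.44 + (2.864 − 1)/3.873 = 4.001
NF = 10 log₁₀(4.001) = 6.02 dB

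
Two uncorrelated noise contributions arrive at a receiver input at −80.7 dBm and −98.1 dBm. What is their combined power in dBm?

Convert to linear, add, convert back:
P₁ = 8.51×10⁻¹² W, P₂ = 1.55×10⁻¹³ W
P_tot = 8.67×10⁻¹² W → 10 log₁₀(P_tot / 10⁻³) = −80.6 dBm

−80.6 dBm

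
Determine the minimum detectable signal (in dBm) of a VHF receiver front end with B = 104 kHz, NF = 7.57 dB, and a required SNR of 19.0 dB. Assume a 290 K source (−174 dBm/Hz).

Sensitivity = −174 + 10 log₁₀(B) + NF + SNR_min
= −174 + 50.17 + 7.57 + 19.0
= −97.26 dBm → −97.3 dBm

−97.3 dBm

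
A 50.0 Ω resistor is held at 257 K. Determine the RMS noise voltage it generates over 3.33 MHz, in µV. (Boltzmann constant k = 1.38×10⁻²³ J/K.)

1.54 µV

V_n = √(4kTRB)
4kTRB = 4 × 1.38×10⁻²³ × 257 × 5.00×10¹ × 3.33×10⁶ = 2.36×10⁻¹² V²
V_n = √(2.36×10⁻¹²) = 1.54×10⁻⁶ V = 1.54 µV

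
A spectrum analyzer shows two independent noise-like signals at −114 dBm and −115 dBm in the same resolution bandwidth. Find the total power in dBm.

−111.5 dBm

Convert to linear, add, convert back:
P₁ = 3.98×10⁻¹⁵ W, P₂ = 3.16×10⁻¹⁵ W
P_tot = 7.14×10⁻¹⁵ W → 10 log₁₀(P_tot / 10⁻³) = −111.5 dBm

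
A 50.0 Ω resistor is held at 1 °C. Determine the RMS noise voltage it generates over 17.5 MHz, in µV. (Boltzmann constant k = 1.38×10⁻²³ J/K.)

3.64 µV

T = 1 °C + 273.15 = 274.15 K
V_n = √(4kTRB)
4kTRB = 4 × 1.38×10⁻²³ × 274.15 × 5.00×10¹ × 1.75×10⁷ = 1.32×10⁻¹¹ V²
V_n = √(1.32×10⁻¹¹) = 3.64×10⁻⁶ V = 3.64 µV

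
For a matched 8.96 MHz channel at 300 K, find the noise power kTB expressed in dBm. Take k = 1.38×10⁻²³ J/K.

P_n = kTB = 1.38×10⁻²³ × 300 × 8.96×10⁶ = 3.71×10⁻¹⁴ W
In dBm: 10 log₁₀(3.71×10⁻¹⁴ / 10⁻³) = −104.3 dBm

−104.3 dBm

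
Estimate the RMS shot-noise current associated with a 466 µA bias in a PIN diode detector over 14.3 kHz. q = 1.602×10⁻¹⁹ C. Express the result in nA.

I_n = √(2qI·B)
2qI·B = 2 × 1.602×10⁻¹⁹ × 4.66×10⁻⁴ × 1.43×10⁴ = 2.14×10⁻¹⁸ A²
I_n = √(2.14×10⁻¹⁸) = 1.46×10⁻⁹ A = 1.46 nA

1.46 nA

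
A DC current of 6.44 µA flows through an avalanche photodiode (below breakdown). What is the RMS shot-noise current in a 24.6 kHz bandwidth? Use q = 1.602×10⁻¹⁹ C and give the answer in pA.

225 pA

I_n = √(2qI·B)
2qI·B = 2 × 1.602×10⁻¹⁹ × 6.44×10⁻⁶ × 2.46×10⁴ = 5.08×10⁻²⁰ A²
I_n = √(5.08×10⁻²⁰) = 2.25×10⁻¹⁰ A = 225 pA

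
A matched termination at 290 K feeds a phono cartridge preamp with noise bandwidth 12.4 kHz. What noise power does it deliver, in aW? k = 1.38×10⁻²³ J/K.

P_n = kTB = 1.38×10⁻²³ × 290 × 1.24×10⁴ = 4.96×10⁻¹⁷ W = 49.6 aW

49.6 aW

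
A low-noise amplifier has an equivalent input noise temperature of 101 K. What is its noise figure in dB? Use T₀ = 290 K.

F = 1 + T_e/T₀ = 1 + 101/290 = 1.34828
NF = 10 log₁₀(1.34828) = 1.30 dB

1.30 dB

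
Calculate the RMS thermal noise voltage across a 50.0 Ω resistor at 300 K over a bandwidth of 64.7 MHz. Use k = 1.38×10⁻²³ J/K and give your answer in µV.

7.32 µV

V_n = √(4kTRB)
4kTRB = 4 × 1.38×10⁻²³ × 300 × 5.00×10¹ × 6.47×10⁷ = 5.36×10⁻¹¹ V²
V_n = √(5.36×10⁻¹¹) = 7.32×10⁻⁶ V = 7.32 µV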